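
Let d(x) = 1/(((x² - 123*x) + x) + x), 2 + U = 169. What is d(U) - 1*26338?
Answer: -202328515/7682 ≈ -26338.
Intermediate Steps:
U = 167 (U = -2 + 169 = 167)
d(x) = 1/(x² - 121*x) (d(x) = 1/((x² - 122*x) + x) = 1/(x² - 121*x))
d(U) - 1*26338 = 1/(167*(-121 + 167)) - 1*26338 = (1/167)/46 - 26338 = (1/167)*(1/46) - 26338 = 1/7682 - 26338 = -202328515/7682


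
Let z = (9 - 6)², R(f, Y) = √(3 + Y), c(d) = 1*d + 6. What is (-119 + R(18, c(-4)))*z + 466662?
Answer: 465591 + 9*√5 ≈ 4.6561e+5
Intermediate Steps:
c(d) = 6 + d (c(d) = d + 6 = 6 + d)
z = 9 (z = 3² = 9)
(-119 + R(18, c(-4)))*z + 466662 = (-119 + √(3 + (6 - 4)))*9 + 466662 = (-119 + √(3 + 2))*9 + 466662 = (-119 + √5)*9 + 466662 = (-1071 + 9*√5) + 466662 = 465591 + 9*√5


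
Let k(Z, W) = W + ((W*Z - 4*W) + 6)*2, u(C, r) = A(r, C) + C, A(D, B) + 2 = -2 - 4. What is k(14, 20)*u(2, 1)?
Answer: -2592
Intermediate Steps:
A(D, B) = -8 (A(D, B) = -2 + (-2 - 4) = -2 - 6 = -8)
u(C, r) = -8 + C
k(Z, W) = 12 - 7*W + 2*W*Z (k(Z, W) = W + ((-4*W + W*Z) + 6)*2 = W + (6 - 4*W + W*Z)*2 = W + (12 - 8*W + 2*W*Z) = 12 - 7*W + 2*W*Z)
k(14, 20)*u(2, 1) = (12 - 7*20 + 2*20*14)*(-8 + 2) = (12 - 140 + 560)*(-6) = 432*(-6) = -2592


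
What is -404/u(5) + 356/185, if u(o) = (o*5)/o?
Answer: -14592/185 ≈ -78.876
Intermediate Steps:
u(o) = 5 (u(o) = (5*o)/o = 5)
-404/u(5) + 356/185 = -404/5 + 356/185 = -14592/185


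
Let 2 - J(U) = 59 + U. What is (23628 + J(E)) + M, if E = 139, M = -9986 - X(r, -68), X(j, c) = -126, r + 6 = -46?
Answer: 13572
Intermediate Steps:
r = -52 (r = -6 - 46 = -52)
M = -9860 (M = -9986 - 1*(-126) = -9986 + 126 = -9860)
J(U) = -57 - U (J(U) = 2 - (59 + U) = 2 + (-59 - U) = -57 - U)
(23628 + J(E)) + M = (23628 + (-57 - 1*139)) - 9860 = (23628 + (-57 - 139)) - 9860 = (23628 - 196) - 9860 = 23432 - 9860 = 13572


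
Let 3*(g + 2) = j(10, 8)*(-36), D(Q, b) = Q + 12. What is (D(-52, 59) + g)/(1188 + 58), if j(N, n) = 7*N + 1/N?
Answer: -2208/3115 ≈ -0.70883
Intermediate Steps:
D(Q, b) = 12 + Q
j(N, n) = 1/N + 7*N
g = -4216/5 (g = -2 + ((1/10 + 7*10)*(-36))/3 = -2 + ((⅒ + 70)*(-36))/3 = -2 + ((701/10)*(-36))/3 = -2 + (⅓)*(-12618/5) = -2 - 4206/5 = -4216/5 ≈ -843.20)
(D(-52, 59) + g)/(1188 + 58) = ((12 - 52) - 4216/5)/(1188 + 58) = (-40 - 4216/5)/1246 = -4416/5*1/1246 = -2208/3115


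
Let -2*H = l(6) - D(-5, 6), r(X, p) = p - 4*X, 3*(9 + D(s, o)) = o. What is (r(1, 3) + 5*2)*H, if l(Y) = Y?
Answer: -117/2 ≈ -58.500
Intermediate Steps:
D(s, o) = -9 + o/3
H = -13/2 (H = -(6 - (-9 + (⅓)*6))/2 = -(6 - (-9 + 2))/2 = -(6 - 1*(-7))/2 = -(6 + 7)/2 = -½*13 = -13/2 ≈ -6.5000)
(r(1, 3) + 5*2)*H = ((3 - 4*1) + 5*2)*(-13/2) = ((3 - 4) + 10)*(-13/2) = (-1 + 10)*(-13/2) = 9*(-13/2) = -117/2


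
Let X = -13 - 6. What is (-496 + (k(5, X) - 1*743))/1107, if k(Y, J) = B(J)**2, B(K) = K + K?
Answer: 5/27 ≈ 0.18519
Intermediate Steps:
B(K) = 2*K
X = -19
k(Y, J) = 4*J**2 (k(Y, J) = (2*J)**2 = 4*J**2)
(-496 + (k(5, X) - 1*743))/1107 = (-496 + (4*(-19)**2 - 1*743))/1107 = (-496 + (4*361 - 743))*(1/1107) = (-496 + (1444 - 743))*(1/1107) = (-496 + 701)*(1/1107) = 205*(1/1107) = 5/27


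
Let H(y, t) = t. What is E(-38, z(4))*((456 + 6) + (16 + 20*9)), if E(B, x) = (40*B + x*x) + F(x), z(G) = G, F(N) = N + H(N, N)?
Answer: -984368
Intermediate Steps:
F(N) = 2*N (F(N) = N + N = 2*N)
E(B, x) = x² + 2*x + 40*B (E(B, x) = (40*B + x*x) + 2*x = (40*B + x²) + 2*x = (x² + 40*B) + 2*x = x² + 2*x + 40*B)
E(-38, z(4))*((456 + 6) + (16 + 20*9)) = (4² + 2*4 + 40*(-38))*((456 + 6) + (16 + 20*9)) = (16 + 8 - 1520)*(462 + (16 + 180)) = -1496*(462 + 196) = -1496*658 = -984368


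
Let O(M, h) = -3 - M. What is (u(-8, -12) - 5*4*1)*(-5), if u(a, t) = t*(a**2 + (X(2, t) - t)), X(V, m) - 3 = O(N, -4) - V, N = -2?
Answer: 4660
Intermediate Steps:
X(V, m) = 2 - V (X(V, m) = 3 + ((-3 - 1*(-2)) - V) = 3 + ((-3 + 2) - V) = 3 + (-1 - V) = 2 - V)
u(a, t) = t*(a**2 - t) (u(a, t) = t*(a**2 + ((2 - 1*2) - t)) = t*(a**2 + ((2 - 2) - t)) = t*(a**2 + (0 - t)) = t*(a**2 - t))
(u(-8, -12) - 5*4*1)*(-5) = (-12*((-8)**2 - 1*(-12)) - 5*4*1)*(-5) = (-12*(64 + 12) - 20*1)*(-5) = (-12*76 - 20)*(-5) = (-912 - 20)*(-5) = -932*(-5) = 4660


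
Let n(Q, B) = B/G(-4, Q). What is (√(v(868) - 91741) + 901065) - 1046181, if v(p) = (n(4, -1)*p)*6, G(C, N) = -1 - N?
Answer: -145116 + I*√2267485/5 ≈ -1.4512e+5 + 301.16*I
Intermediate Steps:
n(Q, B) = B/(-1 - Q)
v(p) = 6*p/5 (v(p) = ((-1*(-1)/(1 + 4))*p)*6 = ((-1*(-1)/5)*p)*6 = ((-1*(-1)*⅕)*p)*6 = (p/5)*6 = 6*p/5)
(√(v(868) - 91741) + 901065) - 1046181 = (√((6/5)*868 - 91741) + 901065) - 1046181 = (√(5208/5 - 91741) + 901065) - 1046181 = (√(-453497/5) + 901065) - 1046181 = (I*√2267485/5 + 901065) - 1046181 = (901065 + I*√2267485/5) - 1046181 = -145116 + I*√2267485/5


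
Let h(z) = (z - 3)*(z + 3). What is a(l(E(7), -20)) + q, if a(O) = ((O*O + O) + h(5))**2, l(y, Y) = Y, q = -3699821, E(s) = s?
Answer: -3543005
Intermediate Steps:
h(z) = (-3 + z)*(3 + z)
a(O) = (16 + O + O**2)**2 (a(O) = ((O*O + O) + (-9 + 5**2))**2 = ((O**2 + O) + (-9 + 25))**2 = ((O + O**2) + 16)**2 = (16 + O + O**2)**2)
a(l(E(7), -20)) + q = (16 - 20 + (-20)**2)**2 - 3699821 = (16 - 20 + 400)**2 - 3699821 = 396**2 - 3699821 = 156816 - 3699821 = -3543005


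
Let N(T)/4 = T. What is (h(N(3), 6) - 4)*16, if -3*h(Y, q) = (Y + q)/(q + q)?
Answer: -72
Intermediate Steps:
N(T) = 4*T
h(Y, q) = -(Y + q)/(6*q) (h(Y, q) = -(Y + q)/(3*(q + q)) = -(Y + q)/(3*(2*q)) = -(Y + q)*1/(2*q)/3 = -(Y + q)/(6*q))
(h(N(3), 6) - 4)*16 = ((1/6)*(-4*3 - 1*6)/6 - 4)*16 = ((1/6)*(1/6)*(-1*12 - 6) - 4)*16 = ((1/6)*(1/6)*(-12 - 6) - 4)*16 = ((1/6)*(1/6)*(-18) - 4)*16 = (-1/2 - 4)*16 = -9/2*16 = -72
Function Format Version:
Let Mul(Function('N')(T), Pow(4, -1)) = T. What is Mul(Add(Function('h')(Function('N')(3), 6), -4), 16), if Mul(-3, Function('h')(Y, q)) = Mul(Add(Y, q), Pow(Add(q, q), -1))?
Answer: -72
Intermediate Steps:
Function('N')(T) = Mul(4, T)
Function('h')(Y, q) = Mul(Rational(-1, 6), Pow(q, -1), Add(Y, q)) (Function('h')(Y, q) = Mul(Rational(-1, 3), Mul(Add(Y, q), Pow(Add(q, q), -1))) = Mul(Rational(-1, 3), Mul(Add(Y, q), Pow(Mul(2, q), -1))) = Mul(Rational(-1, 3), Mul(Add(Y, q), Mul(Rational(1, 2), Pow(q, -1)))) = Mul(Rational(-1, 3), Mul(Rational(1, 2), Pow(q, -1), Add(Y, q))) = Mul(Rational(-1, 6), Pow(q, -1), Add(Y, q)))
Mul(Add(Function('h')(Function('N')(3), 6), -4), 16) = Mul(Add(Mul(Rational(1, 6), Pow(6, -1), Add(Mul(-1, Mul(4, 3)), Mul(-1, 6))), -4), 16) = Mul(Add(Mul(Rational(1, 6), Rational(1, 6), Add(Mul(-1, 12), -6)), -4), 16) = Mul(Add(Mul(Rational(1, 6), Rational(1, 6), Add(-12, -6)), -4), 16) = Mul(Add(Mul(Rational(1, 6), Rational(1, 6), -18), -4), 16) = Mul(Add(Rational(-1, 2), -4), 16) = Mul(Rational(-9, 2), 16) = -72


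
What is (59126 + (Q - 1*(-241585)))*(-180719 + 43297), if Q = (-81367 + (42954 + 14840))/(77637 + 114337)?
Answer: -3966594640316051/95987 ≈ -4.1324e+10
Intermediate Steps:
Q = -23573/191974 (Q = (-81367 + 57794)/191974 = -23573*1/191974 = -23573/191974 ≈ -0.12279)
(59126 + (Q - 1*(-241585)))*(-180719 + 43297) = (59126 + (-23573/191974 - 1*(-241585)))*(-180719 + 43297) = (59126 + (-23573/191974 + 241585))*(-137422) = (59126 + 46378015217/191974)*(-137422) = (57728669941/191974)*(-137422) = -3966594640316051/95987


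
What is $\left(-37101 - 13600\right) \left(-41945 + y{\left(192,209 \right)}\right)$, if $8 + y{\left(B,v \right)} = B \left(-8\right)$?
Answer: $2204935789$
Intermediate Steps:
$y{\left(B,v \right)} = -8 - 8 B$ ($y{\left(B,v \right)} = -8 + B \left(-8\right) = -8 - 8 B$)
$\left(-37101 - 13600\right) \left(-41945 + y{\left(192,209 \right)}\right) = \left(-37101 - 13600\right) \left(-41945 - 1544\right) = - 50701 \left(-41945 - 1544\right) = \left(-50701\right) \left(-43489\right) = 2204935789$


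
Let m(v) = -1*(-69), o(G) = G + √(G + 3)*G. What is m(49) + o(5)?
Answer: 74 + 10*√2 ≈ 88.142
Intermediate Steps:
o(G) = G + G*√(3 + G) (o(G) = G + √(3 + G)*G = G + G*√(3 + G))
m(v) = 69
m(49) + o(5) = 69 + 5*(1 + √(3 + 5)) = 69 + 5*(1 + √8) = 69 + 5*(1 + 2*√2) = 69 + (5 + 10*√2) = 74 + 10*√2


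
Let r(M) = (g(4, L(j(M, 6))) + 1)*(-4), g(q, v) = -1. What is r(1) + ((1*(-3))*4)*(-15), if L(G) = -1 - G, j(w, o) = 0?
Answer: 180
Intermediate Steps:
r(M) = 0 (r(M) = (-1 + 1)*(-4) = 0*(-4) = 0)
r(1) + ((1*(-3))*4)*(-15) = 0 + ((1*(-3))*4)*(-15) = 0 - 3*4*(-15) = 0 - 12*(-15) = 0 + 180 = 180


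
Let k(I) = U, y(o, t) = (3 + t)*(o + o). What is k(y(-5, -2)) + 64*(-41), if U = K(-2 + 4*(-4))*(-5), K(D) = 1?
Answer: -2629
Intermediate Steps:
y(o, t) = 2*o*(3 + t) (y(o, t) = (3 + t)*(2*o) = 2*o*(3 + t))
U = -5 (U = 1*(-5) = -5)
k(I) = -5
k(y(-5, -2)) + 64*(-41) = -5 + 64*(-41) = -5 - 2624 = -2629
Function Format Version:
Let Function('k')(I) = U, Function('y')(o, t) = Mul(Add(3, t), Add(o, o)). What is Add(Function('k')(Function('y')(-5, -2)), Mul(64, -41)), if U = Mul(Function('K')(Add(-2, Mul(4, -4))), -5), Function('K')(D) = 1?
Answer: -2629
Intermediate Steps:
Function('y')(o, t) = Mul(2, o, Add(3, t)) (Function('y')(o, t) = Mul(Add(3, t), Mul(2, o)) = Mul(2, o, Add(3, t)))
U = -5 (U = Mul(1, -5) = -5)
Function('k')(I) = -5
Add(Function('k')(Function('y')(-5, -2)), Mul(64, -41)) = Add(-5, Mul(64, -41)) = Add(-5, -2624) = -2629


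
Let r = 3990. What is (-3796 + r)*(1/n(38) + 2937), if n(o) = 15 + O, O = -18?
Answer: 1709140/3 ≈ 5.6971e+5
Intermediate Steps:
n(o) = -3 (n(o) = 15 - 18 = -3)
(-3796 + r)*(1/n(38) + 2937) = (-3796 + 3990)*(1/(-3) + 2937) = 194*(-⅓ + 2937) = 194*(8810/3) = 1709140/3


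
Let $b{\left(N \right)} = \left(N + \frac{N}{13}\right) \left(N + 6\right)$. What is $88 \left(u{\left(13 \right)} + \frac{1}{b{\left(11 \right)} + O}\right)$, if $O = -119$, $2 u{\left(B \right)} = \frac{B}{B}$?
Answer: $\frac{48268}{1071} \approx 45.068$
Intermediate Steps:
$u{\left(B \right)} = \frac{1}{2}$ ($u{\left(B \right)} = \frac{B \frac{1}{B}}{2} = \frac{1}{2} \cdot 1 = \frac{1}{2}$)
$b{\left(N \right)} = \frac{14 N \left(6 + N\right)}{13}$ ($b{\left(N \right)} = \left(N + N \frac{1}{13}\right) \left(6 + N\right) = \left(N + \frac{N}{13}\right) \left(6 + N\right) = \frac{14 N}{13} \left(6 + N\right) = \frac{14 N \left(6 + N\right)}{13}$)
$88 \left(u{\left(13 \right)} + \frac{1}{b{\left(11 \right)} + O}\right) = 88 \left(\frac{1}{2} + \frac{1}{\frac{14}{13} \cdot 11 \left(6 + 11\right) - 119}\right) = 88 \left(\frac{1}{2} + \frac{1}{\frac{14}{13} \cdot 11 \cdot 17 - 119}\right) = 88 \left(\frac{1}{2} + \frac{1}{\frac{2618}{13} - 119}\right) = 88 \left(\frac{1}{2} + \frac{1}{\frac{1071}{13}}\right) = 88 \left(\frac{1}{2} + \frac{13}{1071}\right) = 88 \cdot \frac{1097}{2142} = \frac{48268}{1071}$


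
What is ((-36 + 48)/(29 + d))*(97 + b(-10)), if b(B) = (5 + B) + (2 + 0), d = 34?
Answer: 376/21 ≈ 17.905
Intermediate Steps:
b(B) = 7 + B (b(B) = (5 + B) + 2 = 7 + B)
((-36 + 48)/(29 + d))*(97 + b(-10)) = ((-36 + 48)/(29 + 34))*(97 + (7 - 10)) = (12/63)*(97 - 3) = (12*(1/63))*94 = (4/21)*94 = 376/21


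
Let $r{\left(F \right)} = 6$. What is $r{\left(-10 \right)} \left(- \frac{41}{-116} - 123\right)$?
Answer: $- \frac{42681}{58} \approx -735.88$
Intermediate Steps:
$r{\left(-10 \right)} \left(- \frac{41}{-116} - 123\right) = 6 \left(- \frac{41}{-116} - 123\right) = 6 \left(\left(-41\right) \left(- \frac{1}{116}\right) - 123\right) = 6 \left(\frac{41}{116} - 123\right) = 6 \left(- \frac{14227}{116}\right) = - \frac{42681}{58}$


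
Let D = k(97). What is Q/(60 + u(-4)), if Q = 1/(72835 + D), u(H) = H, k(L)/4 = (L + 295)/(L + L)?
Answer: 97/395683624 ≈ 2.4515e-7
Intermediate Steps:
k(L) = 2*(295 + L)/L (k(L) = 4*((L + 295)/(L + L)) = 4*((295 + L)/((2*L))) = 4*((295 + L)*(1/(2*L))) = 4*((295 + L)/(2*L)) = 2*(295 + L)/L)
D = 784/97 (D = 2 + 590/97 = 784/97 ≈ 8.0825)
Q = 97/7065779 (Q = 1/(72835 + 784/97) = 1/(7065779/97) = 97/7065779 ≈ 1.3728e-5)
Q/(60 + u(-4)) = 97/(7065779*(60 - 4)) = (97/7065779)/56 = (97/7065779)*(1/56) = 97/395683624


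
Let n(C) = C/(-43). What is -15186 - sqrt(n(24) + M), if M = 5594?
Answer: -15186 - sqrt(10342274)/43 ≈ -15261.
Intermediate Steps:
n(C) = -C/43 (n(C) = C*(-1/43) = -C/43)
-15186 - sqrt(n(24) + M) = -15186 - sqrt(-1/43*24 + 5594) = -15186 - sqrt(-24/43 + 5594) = -15186 - sqrt(240518/43) = -15186 - sqrt(10342274)/43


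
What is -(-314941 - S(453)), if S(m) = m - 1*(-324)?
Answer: 315718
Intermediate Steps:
S(m) = 324 + m (S(m) = m + 324 = 324 + m)
-(-314941 - S(453)) = -(-314941 - (324 + 453)) = -(-314941 - 1*777) = -(-314941 - 777) = -1*(-315718) = 315718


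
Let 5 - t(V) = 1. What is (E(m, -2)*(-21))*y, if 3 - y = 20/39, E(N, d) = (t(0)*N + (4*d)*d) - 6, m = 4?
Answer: -1358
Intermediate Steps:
t(V) = 4 (t(V) = 5 - 1*1 = 5 - 1 = 4)
E(N, d) = -6 + 4*N + 4*d² (E(N, d) = (4*N + (4*d)*d) - 6 = (4*N + 4*d²) - 6 = -6 + 4*N + 4*d²)
y = 97/39 (y = 3 - 20/39 = 97/39 ≈ 2.4872)
(E(m, -2)*(-21))*y = ((-6 + 4*4 + 4*(-2)²)*(-21))*(97/39) = ((-6 + 16 + 4*4)*(-21))*(97/39) = ((-6 + 16 + 16)*(-21))*(97/39) = (26*(-21))*(97/39) = -546*97/39 = -1358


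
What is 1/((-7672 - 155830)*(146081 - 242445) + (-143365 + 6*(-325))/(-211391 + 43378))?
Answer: 168013/2647163554636779 ≈ 6.3469e-11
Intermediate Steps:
1/((-7672 - 155830)*(146081 - 242445) + (-143365 + 6*(-325))/(-211391 + 43378)) = 1/(-163502*(-96364) + (-143365 - 1950)/(-168013)) = 1/(15755706728 - 145315*(-1/168013)) = 1/(15755706728 + 145315/168013) = 1/(2647163554636779/168013) = 168013/2647163554636779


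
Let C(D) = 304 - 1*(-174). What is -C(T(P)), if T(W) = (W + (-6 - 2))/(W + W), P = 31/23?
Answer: -478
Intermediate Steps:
P = 31/23 (P = 31*(1/23) = 31/23 ≈ 1.3478)
T(W) = (-8 + W)/(2*W) (T(W) = (W - 8)/((2*W)) = (-8 + W)*(1/(2*W)) = (-8 + W)/(2*W))
C(D) = 478 (C(D) = 304 + 174 = 478)
-C(T(P)) = -1*478 = -478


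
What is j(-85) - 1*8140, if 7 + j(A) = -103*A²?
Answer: -752322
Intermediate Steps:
j(A) = -7 - 103*A²
j(-85) - 1*8140 = (-7 - 103*(-85)²) - 1*8140 = (-7 - 103*7225) - 8140 = (-7 - 744175) - 8140 = -744182 - 8140 = -752322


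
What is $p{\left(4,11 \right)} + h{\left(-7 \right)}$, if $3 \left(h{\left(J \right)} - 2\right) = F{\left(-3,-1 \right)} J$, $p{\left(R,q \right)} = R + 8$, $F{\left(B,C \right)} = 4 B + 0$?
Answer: $42$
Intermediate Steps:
$F{\left(B,C \right)} = 4 B$
$p{\left(R,q \right)} = 8 + R$
$h{\left(J \right)} = 2 - 4 J$ ($h{\left(J \right)} = 2 + \frac{4 \left(-3\right) J}{3} = 2 + \frac{\left(-12\right) J}{3} = 2 - 4 J$)
$p{\left(4,11 \right)} + h{\left(-7 \right)} = \left(8 + 4\right) + \left(2 - -28\right) = 12 + \left(2 + 28\right) = 12 + 30 = 42$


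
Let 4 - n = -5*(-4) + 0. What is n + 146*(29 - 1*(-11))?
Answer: 5824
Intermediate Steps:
n = -16 (n = 4 - (-5*(-4) + 0) = 4 - (20 + 0) = 4 - 1*20 = 4 - 20 = -16)
n + 146*(29 - 1*(-11)) = -16 + 146*(29 - 1*(-11)) = -16 + 146*(29 + 11) = -16 + 146*40 = -16 + 5840 = 5824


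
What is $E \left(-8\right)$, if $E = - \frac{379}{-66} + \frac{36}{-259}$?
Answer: $- \frac{383140}{8547} \approx -44.827$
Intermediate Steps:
$E = \frac{95785}{17094}$ ($E = \left(-379\right) \left(- \frac{1}{66}\right) + 36 \left(- \frac{1}{259}\right) = \frac{379}{66} - \frac{36}{259} = \frac{95785}{17094} \approx 5.6034$)
$E \left(-8\right) = \frac{95785}{17094} \left(-8\right) = - \frac{383140}{8547}$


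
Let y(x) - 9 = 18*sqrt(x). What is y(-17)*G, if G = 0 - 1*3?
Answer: -27 - 54*I*sqrt(17) ≈ -27.0 - 222.65*I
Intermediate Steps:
G = -3 (G = 0 - 3 = -3)
y(x) = 9 + 18*sqrt(x)
y(-17)*G = (9 + 18*sqrt(-17))*(-3) = (9 + 18*(I*sqrt(17)))*(-3) = (9 + 18*I*sqrt(17))*(-3) = -27 - 54*I*sqrt(17)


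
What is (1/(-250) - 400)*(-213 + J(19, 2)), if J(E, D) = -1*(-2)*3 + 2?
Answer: 4100041/50 ≈ 82001.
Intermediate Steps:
J(E, D) = 8 (J(E, D) = 2*3 + 2 = 6 + 2 = 8)
(1/(-250) - 400)*(-213 + J(19, 2)) = (1/(-250) - 400)*(-213 + 8) = (-1/250 - 400)*(-205) = -100001/250*(-205) = 4100041/50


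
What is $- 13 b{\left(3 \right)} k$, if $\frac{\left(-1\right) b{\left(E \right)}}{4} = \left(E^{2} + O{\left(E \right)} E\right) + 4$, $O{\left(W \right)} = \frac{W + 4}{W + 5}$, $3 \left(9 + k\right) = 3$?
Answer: $-6500$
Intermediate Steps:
$k = -8$ ($k = -9 + \frac{1}{3} \cdot 3 = -9 + 1 = -8$)
$O{\left(W \right)} = \frac{4 + W}{5 + W}$
$b{\left(E \right)} = -16 - 4 E^{2} - \frac{4 E \left(4 + E\right)}{5 + E}$ ($b{\left(E \right)} = - 4 \left(\left(E^{2} + \frac{4 + E}{5 + E} E\right) + 4\right) = - 4 \left(\left(E^{2} + \frac{E \left(4 + E\right)}{5 + E}\right) + 4\right) = - 4 \left(4 + E^{2} + \frac{E \left(4 + E\right)}{5 + E}\right) = -16 - 4 E^{2} - \frac{4 E \left(4 + E\right)}{5 + E}$)
$- 13 b{\left(3 \right)} k = - 13 \frac{4 \left(-20 - 3^{3} - 24 - 6 \cdot 3^{2}\right)}{5 + 3} \left(-8\right) = - 13 \frac{4 \left(-20 - 27 - 24 - 54\right)}{8} \left(-8\right) = - 13 \cdot 4 \cdot \frac{1}{8} \left(-20 - 27 - 24 - 54\right) \left(-8\right) = - 13 \cdot 4 \cdot \frac{1}{8} \left(-125\right) \left(-8\right) = \left(-13\right) \left(- \frac{125}{2}\right) \left(-8\right) = \frac{1625}{2} \left(-8\right) = -6500$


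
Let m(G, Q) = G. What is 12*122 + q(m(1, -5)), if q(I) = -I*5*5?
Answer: 1439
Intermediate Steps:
q(I) = -25*I (q(I) = -5*I*5 = -25*I)
12*122 + q(m(1, -5)) = 12*122 - 25*1 = 1464 - 25 = 1439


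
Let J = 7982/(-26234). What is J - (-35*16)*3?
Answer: 1694813/1009 ≈ 1679.7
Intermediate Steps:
J = -307/1009 (J = 7982*(-1/26234) = -307/1009 ≈ -0.30426)
J - (-35*16)*3 = -307/1009 - (-35*16)*3 = -307/1009 - (-560)*3 = -307/1009 - 1*(-1680) = -307/1009 + 1680 = 1694813/1009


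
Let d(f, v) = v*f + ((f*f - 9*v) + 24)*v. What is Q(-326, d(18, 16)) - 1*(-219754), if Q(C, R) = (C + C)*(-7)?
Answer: 224318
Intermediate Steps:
d(f, v) = f*v + v*(24 + f**2 - 9*v) (d(f, v) = f*v + ((f**2 - 9*v) + 24)*v = f*v + (24 + f**2 - 9*v)*v = f*v + v*(24 + f**2 - 9*v))
Q(C, R) = -14*C (Q(C, R) = (2*C)*(-7) = -14*C)
Q(-326, d(18, 16)) - 1*(-219754) = -14*(-326) - 1*(-219754) = 4564 + 219754 = 224318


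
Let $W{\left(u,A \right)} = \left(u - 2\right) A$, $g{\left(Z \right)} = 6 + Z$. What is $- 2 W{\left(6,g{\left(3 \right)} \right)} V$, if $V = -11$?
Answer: $792$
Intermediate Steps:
$W{\left(u,A \right)} = A \left(-2 + u\right)$ ($W{\left(u,A \right)} = \left(-2 + u\right) A = A \left(-2 + u\right)$)
$- 2 W{\left(6,g{\left(3 \right)} \right)} V = - 2 \left(6 + 3\right) \left(-2 + 6\right) \left(-11\right) = - 2 \cdot 9 \cdot 4 \left(-11\right) = \left(-2\right) 36 \left(-11\right) = \left(-72\right) \left(-11\right) = 792$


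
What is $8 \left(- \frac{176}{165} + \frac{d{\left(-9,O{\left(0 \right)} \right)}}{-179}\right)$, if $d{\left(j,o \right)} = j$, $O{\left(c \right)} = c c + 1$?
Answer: $- \frac{21832}{2685} \approx -8.1311$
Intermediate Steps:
$O{\left(c \right)} = 1 + c^{2}$ ($O{\left(c \right)} = c^{2} + 1 = 1 + c^{2}$)
$8 \left(- \frac{176}{165} + \frac{d{\left(-9,O{\left(0 \right)} \right)}}{-179}\right) = 8 \left(- \frac{176}{165} - \frac{9}{-179}\right) = 8 \left(\left(-176\right) \frac{1}{165} - - \frac{9}{179}\right) = 8 \left(- \frac{16}{15} + \frac{9}{179}\right) = 8 \left(- \frac{2729}{2685}\right) = - \frac{21832}{2685}$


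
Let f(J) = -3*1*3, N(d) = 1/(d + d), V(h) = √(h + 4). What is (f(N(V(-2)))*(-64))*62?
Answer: 35712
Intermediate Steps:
V(h) = √(4 + h)
N(d) = 1/(2*d)
f(J) = -9 (f(J) = -3*3 = -9)
(f(N(V(-2)))*(-64))*62 = -9*(-64)*62 = 576*62 = 35712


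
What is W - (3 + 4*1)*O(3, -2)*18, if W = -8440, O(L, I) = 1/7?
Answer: -8458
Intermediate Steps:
O(L, I) = ⅐
W - (3 + 4*1)*O(3, -2)*18 = -8440 - (3 + 4*1)*(⅐)*18 = -8440 - (3 + 4)*(⅐)*18 = -8440 - 7*(⅐)*18 = -8440 - 18 = -8458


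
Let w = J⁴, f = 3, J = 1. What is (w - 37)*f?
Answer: -108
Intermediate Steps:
w = 1 (w = 1⁴ = 1)
(w - 37)*f = (1 - 37)*3 = -36*3 = -108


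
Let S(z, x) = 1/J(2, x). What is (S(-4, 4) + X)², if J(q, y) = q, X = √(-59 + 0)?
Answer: -235/4 + I*√59 ≈ -58.75 + 7.6811*I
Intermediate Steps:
X = I*√59 (X = √(-59) = I*√59 ≈ 7.6811*I)
S(z, x) = ½ (S(z, x) = 1/2 = ½)
(S(-4, 4) + X)² = (½ + I*√59)²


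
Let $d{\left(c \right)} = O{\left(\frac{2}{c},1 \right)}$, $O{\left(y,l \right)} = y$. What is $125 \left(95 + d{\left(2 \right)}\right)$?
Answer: $12000$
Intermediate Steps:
$d{\left(c \right)} = \frac{2}{c}$
$125 \left(95 + d{\left(2 \right)}\right) = 125 \left(95 + \frac{2}{2}\right) = 125 \left(95 + 2 \cdot \frac{1}{2}\right) = 125 \left(95 + 1\right) = 125 \cdot 96 = 12000$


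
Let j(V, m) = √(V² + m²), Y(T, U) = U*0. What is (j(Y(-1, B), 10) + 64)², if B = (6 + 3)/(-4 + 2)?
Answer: 5476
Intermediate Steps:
B = -9/2 (B = 9/(-2) = 9*(-½) = -9/2 ≈ -4.5000)
Y(T, U) = 0
(j(Y(-1, B), 10) + 64)² = (√(0² + 10²) + 64)² = (√(0 + 100) + 64)² = (√100 + 64)² = (10 + 64)² = 74² = 5476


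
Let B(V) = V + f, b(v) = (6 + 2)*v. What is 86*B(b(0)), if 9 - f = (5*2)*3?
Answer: -1806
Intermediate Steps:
f = -21 (f = 9 - 5*2*3 = 9 - 10*3 = 9 - 1*30 = 9 - 30 = -21)
b(v) = 8*v
B(V) = -21 + V (B(V) = V - 21 = -21 + V)
86*B(b(0)) = 86*(-21 + 8*0) = 86*(-21 + 0) = 86*(-21) = -1806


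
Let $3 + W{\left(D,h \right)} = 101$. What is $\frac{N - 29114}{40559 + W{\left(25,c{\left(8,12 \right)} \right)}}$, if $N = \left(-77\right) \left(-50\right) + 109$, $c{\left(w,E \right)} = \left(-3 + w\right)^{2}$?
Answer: $- \frac{25155}{40657} \approx -0.61871$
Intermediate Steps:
$W{\left(D,h \right)} = 98$ ($W{\left(D,h \right)} = -3 + 101 = 98$)
$N = 3959$ ($N = 3850 + 109 = 3959$)
$\frac{N - 29114}{40559 + W{\left(25,c{\left(8,12 \right)} \right)}} = \frac{3959 - 29114}{40559 + 98} = - \frac{25155}{40657}$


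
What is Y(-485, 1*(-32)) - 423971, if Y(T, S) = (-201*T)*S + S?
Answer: -3543523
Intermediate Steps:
Y(T, S) = S - 201*S*T (Y(T, S) = -201*S*T + S = S - 201*S*T)
Y(-485, 1*(-32)) - 423971 = (1*(-32))*(1 - 201*(-485)) - 423971 = -32*(1 + 97485) - 423971 = -32*97486 - 423971 = -3119552 - 423971 = -3543523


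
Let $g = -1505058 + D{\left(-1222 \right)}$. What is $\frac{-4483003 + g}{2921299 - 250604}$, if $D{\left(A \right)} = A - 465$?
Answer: $- \frac{5989748}{2670695} \approx -2.2428$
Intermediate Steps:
$D{\left(A \right)} = -465 + A$
$g = -1506745$ ($g = -1505058 - 1687 = -1506745$)
$\frac{-4483003 + g}{2921299 - 250604} = \frac{-4483003 - 1506745}{2921299 - 250604} = - \frac{5989748}{2670695}$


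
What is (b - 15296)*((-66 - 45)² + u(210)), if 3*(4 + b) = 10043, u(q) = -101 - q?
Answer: -430642570/3 ≈ -1.4355e+8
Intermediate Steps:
b = 10031/3 (b = -4 + (⅓)*10043 = -4 + 10043/3 = 10031/3 ≈ 3343.7)
(b - 15296)*((-66 - 45)² + u(210)) = (10031/3 - 15296)*((-66 - 45)² + (-101 - 1*210)) = -35857*((-111)² + (-101 - 210))/3 = -35857*(12321 - 311)/3 = -35857/3*12010 = -430642570/3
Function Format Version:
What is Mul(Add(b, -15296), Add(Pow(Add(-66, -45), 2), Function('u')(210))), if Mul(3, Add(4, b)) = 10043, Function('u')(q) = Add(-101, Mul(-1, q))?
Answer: Rational(-430642570, 3) ≈ -1.4355e+8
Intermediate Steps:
b = Rational(10031, 3) (b = Add(-4, Mul(Rational(1, 3), 10043)) = Add(-4, Rational(10043, 3)) = Rational(10031, 3) ≈ 3343.7)
Mul(Add(b, -15296), Add(Pow(Add(-66, -45), 2), Function('u')(210))) = Mul(Add(Rational(10031, 3), -15296), Add(Pow(Add(-66, -45), 2), Add(-101, Mul(-1, 210)))) = Mul(Rational(-35857, 3), Add(Pow(-111, 2), Add(-101, -210))) = Mul(Rational(-35857, 3), Add(12321, -311)) = Mul(Rational(-35857, 3), 12010) = Rational(-430642570, 3)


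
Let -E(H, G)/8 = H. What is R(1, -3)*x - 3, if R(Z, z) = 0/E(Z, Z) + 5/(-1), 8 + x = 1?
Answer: 32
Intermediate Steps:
x = -7 (x = -8 + 1 = -7)
E(H, G) = -8*H
R(Z, z) = -5 (R(Z, z) = 0/((-8*Z)) + 5/(-1) = 0*(-1/(8*Z)) + 5*(-1) = 0 - 5 = -5)
R(1, -3)*x - 3 = -5*(-7) - 3 = 35 - 3 = 32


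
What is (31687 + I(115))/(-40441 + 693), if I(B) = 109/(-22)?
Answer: -697005/874456 ≈ -0.79707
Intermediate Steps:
I(B) = -109/22 (I(B) = 109*(-1/22) = -109/22)
(31687 + I(115))/(-40441 + 693) = (31687 - 109/22)/(-40441 + 693) = (697005/22)/(-39748) = (697005/22)*(-1/39748) = -697005/874456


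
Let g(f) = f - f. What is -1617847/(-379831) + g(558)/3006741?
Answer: 1617847/379831 ≈ 4.2594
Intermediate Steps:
g(f) = 0
-1617847/(-379831) + g(558)/3006741 = -1617847/(-379831) + 0/3006741 = -1617847*(-1/379831) + 0*(1/3006741) = 1617847/379831 + 0 = 1617847/379831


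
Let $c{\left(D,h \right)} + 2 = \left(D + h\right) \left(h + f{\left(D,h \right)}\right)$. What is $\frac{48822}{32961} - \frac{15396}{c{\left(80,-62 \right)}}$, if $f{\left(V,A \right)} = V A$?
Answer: $\frac{820146452}{496601413} \approx 1.6515$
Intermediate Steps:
$f{\left(V,A \right)} = A V$
$c{\left(D,h \right)} = -2 + \left(D + h\right) \left(h + D h\right)$ ($c{\left(D,h \right)} = -2 + \left(D + h\right) \left(h + h D\right) = -2 + \left(D + h\right) \left(h + D h\right)$)
$\frac{48822}{32961} - \frac{15396}{c{\left(80,-62 \right)}} = \frac{48822}{32961} - \frac{15396}{-2 + \left(-62\right)^{2} + 80 \left(-62\right) + 80 \left(-62\right)^{2} - 62 \cdot 80^{2}} = 48822 \cdot \frac{1}{32961} - \frac{15396}{-2 + 3844 - 4960 + 80 \cdot 3844 - 396800} = \frac{16274}{10987} - \frac{15396}{-2 + 3844 - 4960 + 307520 - 396800} = \frac{16274}{10987} - \frac{15396}{-90398} = \frac{16274}{10987} - - \frac{7698}{45199} = \frac{16274}{10987} + \frac{7698}{45199} = \frac{820146452}{496601413}$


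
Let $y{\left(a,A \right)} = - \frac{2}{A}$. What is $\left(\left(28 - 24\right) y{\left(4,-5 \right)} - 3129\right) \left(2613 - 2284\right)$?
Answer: $- \frac{5144573}{5} \approx -1.0289 \cdot 10^{6}$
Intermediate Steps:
$\left(\left(28 - 24\right) y{\left(4,-5 \right)} - 3129\right) \left(2613 - 2284\right) = \left(\left(28 - 24\right) \left(- \frac{2}{-5}\right) - 3129\right) \left(2613 - 2284\right) = \left(4 \left(\left(-2\right) \left(- \frac{1}{5}\right)\right) - 3129\right) 329 = \left(4 \cdot \frac{2}{5} - 3129\right) 329 = \left(\frac{8}{5} - 3129\right) 329 = \left(- \frac{15637}{5}\right) 329 = - \frac{5144573}{5}$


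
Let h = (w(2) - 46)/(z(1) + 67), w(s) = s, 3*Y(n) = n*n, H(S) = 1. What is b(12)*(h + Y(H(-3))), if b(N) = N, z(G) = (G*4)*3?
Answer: -212/79 ≈ -2.6835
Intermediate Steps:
z(G) = 12*G (z(G) = (4*G)*3 = 12*G)
Y(n) = n**2/3 (Y(n) = (n*n)/3 = n**2/3)
h = -44/79 (h = (2 - 46)/(12*1 + 67) = -44/(12 + 67) = -44/79 ≈ -0.55696)
b(12)*(h + Y(H(-3))) = 12*(-44/79 + (1/3)*1**2) = 12*(-44/79 + (1/3)*1) = 12*(-44/79 + 1/3) = 12*(-53/237) = -212/79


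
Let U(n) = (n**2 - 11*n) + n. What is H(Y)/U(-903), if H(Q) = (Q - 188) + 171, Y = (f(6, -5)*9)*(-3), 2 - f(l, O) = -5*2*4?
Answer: -1151/824439 ≈ -0.0013961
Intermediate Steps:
f(l, O) = 42 (f(l, O) = 2 - (-5*2)*4 = 2 - (-10)*4 = 2 - 1*(-40) = 2 + 40 = 42)
Y = -1134 (Y = (42*9)*(-3) = 378*(-3) = -1134)
H(Q) = -17 + Q (H(Q) = (-188 + Q) + 171 = -17 + Q)
U(n) = n**2 - 10*n
H(Y)/U(-903) = (-17 - 1134)/((-903*(-10 - 903))) = -1151/((-903*(-913))) = -1151/824439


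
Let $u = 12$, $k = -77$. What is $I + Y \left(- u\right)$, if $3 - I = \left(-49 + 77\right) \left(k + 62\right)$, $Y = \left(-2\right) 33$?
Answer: $1215$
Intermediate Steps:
$Y = -66$
$I = 423$ ($I = 3 - \left(-49 + 77\right) \left(-77 + 62\right) = 3 - 28 \left(-15\right) = 3 - -420 = 3 + 420 = 423$)
$I + Y \left(- u\right) = 423 - 66 \left(\left(-1\right) 12\right) = 423 - -792 = 423 + 792 = 1215$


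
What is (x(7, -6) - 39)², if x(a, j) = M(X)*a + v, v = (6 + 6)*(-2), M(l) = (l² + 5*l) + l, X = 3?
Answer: 15876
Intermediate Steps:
M(l) = l² + 6*l
v = -24 (v = 12*(-2) = -24)
x(a, j) = -24 + 27*a (x(a, j) = (3*(6 + 3))*a - 24 = (3*9)*a - 24 = 27*a - 24 = -24 + 27*a)
(x(7, -6) - 39)² = ((-24 + 27*7) - 39)² = ((-24 + 189) - 39)² = (165 - 39)² = 126² = 15876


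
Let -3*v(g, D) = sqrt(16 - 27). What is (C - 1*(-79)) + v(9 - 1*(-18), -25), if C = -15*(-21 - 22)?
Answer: 724 - I*sqrt(11)/3 ≈ 724.0 - 1.1055*I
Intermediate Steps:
C = 645 (C = -15*(-43) = 645)
v(g, D) = -I*sqrt(11)/3 (v(g, D) = -sqrt(16 - 27)/3 = -I*sqrt(11)/3)
(C - 1*(-79)) + v(9 - 1*(-18), -25) = (645 - 1*(-79)) - I*sqrt(11)/3 = (645 + 79) - I*sqrt(11)/3 = 724 - I*sqrt(11)/3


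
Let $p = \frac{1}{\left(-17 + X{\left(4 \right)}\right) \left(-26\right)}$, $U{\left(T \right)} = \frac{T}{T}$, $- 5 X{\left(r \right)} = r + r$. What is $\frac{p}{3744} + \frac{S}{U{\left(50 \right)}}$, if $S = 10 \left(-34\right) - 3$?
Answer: $- \frac{3105176251}{9052992} \approx -343.0$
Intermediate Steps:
$S = -343$ ($S = -340 - 3 = -343$)
$X{\left(r \right)} = - \frac{2 r}{5}$ ($X{\left(r \right)} = - \frac{r + r}{5} = - \frac{2 r}{5}$)
$U{\left(T \right)} = 1$
$p = \frac{5}{2418}$ ($p = \frac{1}{\left(-17 - \frac{8}{5}\right) \left(-26\right)} = \frac{1}{\left(- \frac{93}{5}\right) \left(-26\right)} = \frac{1}{\frac{2418}{5}} = \frac{5}{2418} \approx 0.0020678$)
$\frac{p}{3744} + \frac{S}{U{\left(50 \right)}} = \frac{5}{2418 \cdot 3744} - \frac{343}{1} = \frac{5}{2418} \cdot \frac{1}{3744} - 343 = \frac{5}{9052992} - 343 = - \frac{3105176251}{9052992}$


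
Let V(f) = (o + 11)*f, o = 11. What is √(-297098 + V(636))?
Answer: I*√283106 ≈ 532.08*I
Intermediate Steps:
V(f) = 22*f (V(f) = (11 + 11)*f = 22*f)
√(-297098 + V(636)) = √(-297098 + 22*636) = √(-297098 + 13992) = √(-283106) = I*√283106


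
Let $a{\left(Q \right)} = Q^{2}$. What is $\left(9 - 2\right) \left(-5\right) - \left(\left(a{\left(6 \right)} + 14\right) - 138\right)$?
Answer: $53$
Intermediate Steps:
$\left(9 - 2\right) \left(-5\right) - \left(\left(a{\left(6 \right)} + 14\right) - 138\right) = \left(9 - 2\right) \left(-5\right) - \left(\left(6^{2} + 14\right) - 138\right) = 7 \left(-5\right) - \left(\left(36 + 14\right) - 138\right) = -35 - \left(50 - 138\right) = -35 - -88 = -35 + 88 = 53$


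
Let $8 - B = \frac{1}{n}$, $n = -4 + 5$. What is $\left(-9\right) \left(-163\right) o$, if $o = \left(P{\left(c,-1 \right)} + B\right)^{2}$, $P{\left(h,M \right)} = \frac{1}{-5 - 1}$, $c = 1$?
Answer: $\frac{274003}{4} \approx 68501.0$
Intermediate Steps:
$n = 1$
$P{\left(h,M \right)} = - \frac{1}{6}$ ($P{\left(h,M \right)} = \frac{1}{-6} = - \frac{1}{6}$)
$B = 7$ ($B = 8 - 1^{-1} = 8 - 1 = 7$)
$o = \frac{1681}{36}$ ($o = \left(- \frac{1}{6} + 7\right)^{2} = \left(\frac{41}{6}\right)^{2} = \frac{1681}{36} \approx 46.694$)
$\left(-9\right) \left(-163\right) o = \left(-9\right) \left(-163\right) \frac{1681}{36} = 1467 \cdot \frac{1681}{36} = \frac{274003}{4}$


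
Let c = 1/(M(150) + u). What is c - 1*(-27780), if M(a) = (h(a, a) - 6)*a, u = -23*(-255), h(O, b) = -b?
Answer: 487122299/17535 ≈ 27780.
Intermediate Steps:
u = 5865
M(a) = a*(-6 - a) (M(a) = (-a - 6)*a = (-6 - a)*a = a*(-6 - a))
c = -1/17535 (c = 1/(-1*150*(6 + 150) + 5865) = 1/(-1*150*156 + 5865) = 1/(-23400 + 5865) = 1/(-17535) = -1/17535 ≈ -5.7029e-5)
c - 1*(-27780) = -1/17535 - 1*(-27780) = -1/17535 + 27780 = 487122299/17535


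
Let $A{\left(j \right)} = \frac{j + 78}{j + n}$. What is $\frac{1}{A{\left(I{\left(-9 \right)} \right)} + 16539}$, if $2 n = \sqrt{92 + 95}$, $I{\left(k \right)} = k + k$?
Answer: $\frac{6112477}{101070445743} + \frac{40 \sqrt{187}}{101070445743} \approx 6.0483 \cdot 10^{-5}$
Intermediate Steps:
$I{\left(k \right)} = 2 k$
$n = \frac{\sqrt{187}}{2}$ ($n = \frac{\sqrt{92 + 95}}{2} = \frac{\sqrt{187}}{2} \approx 6.8374$)
$A{\left(j \right)} = \frac{78 + j}{j + \frac{\sqrt{187}}{2}}$ ($A{\left(j \right)} = \frac{j + 78}{j + \frac{\sqrt{187}}{2}} = \frac{78 + j}{j + \frac{\sqrt{187}}{2}}$)
$\frac{1}{A{\left(I{\left(-9 \right)} \right)} + 16539} = \frac{1}{\frac{2 \left(78 + 2 \left(-9\right)\right)}{\sqrt{187} + 2 \cdot 2 \left(-9\right)} + 16539} = \frac{1}{\frac{2 \left(78 - 18\right)}{\sqrt{187} + 2 \left(-18\right)} + 16539} = \frac{1}{2 \frac{1}{\sqrt{187} - 36} \cdot 60 + 16539} = \frac{1}{2 \frac{1}{-36 + \sqrt{187}} \cdot 60 + 16539} = \frac{1}{\frac{120}{-36 + \sqrt{187}} + 16539} = \frac{1}{16539 + \frac{120}{-36 + \sqrt{187}}}$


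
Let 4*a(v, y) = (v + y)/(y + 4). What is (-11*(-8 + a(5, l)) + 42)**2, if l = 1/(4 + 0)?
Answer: 74114881/4624 ≈ 16028.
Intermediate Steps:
l = 1/4 ≈ 0.25000
a(v, y) = (v + y)/(4*(4 + y)) (a(v, y) = ((v + y)/(y + 4))/4 = ((v + y)/(4 + y))/4 = (v + y)/(4*(4 + y)))
(-11*(-8 + a(5, l)) + 42)**2 = (-11*(-8 + (5 + 1/4)/(4*(4 + 1/4))) + 42)**2 = (-11*(-8 + (1/4)*(21/4)/(17/4)) + 42)**2 = (-11*(-8 + (1/4)*(4/17)*(21/4)) + 42)**2 = (-11*(-8 + 21/68) + 42)**2 = (-11*(-523/68) + 42)**2 = (5753/68 + 42)**2 = (8609/68)**2 = 74114881/4624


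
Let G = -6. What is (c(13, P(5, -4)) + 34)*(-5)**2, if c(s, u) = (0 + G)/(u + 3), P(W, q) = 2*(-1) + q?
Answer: 900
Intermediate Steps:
P(W, q) = -2 + q
c(s, u) = -6/(3 + u) (c(s, u) = (0 - 6)/(u + 3) = -6/(3 + u))
(c(13, P(5, -4)) + 34)*(-5)**2 = (-6/(3 + (-2 - 4)) + 34)*(-5)**2 = (-6/(3 - 6) + 34)*25 = (-6/(-3) + 34)*25 = (-6*(-1/3) + 34)*25 = (2 + 34)*25 = 36*25 = 900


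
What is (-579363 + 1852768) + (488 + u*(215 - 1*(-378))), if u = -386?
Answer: 1044995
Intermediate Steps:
(-579363 + 1852768) + (488 + u*(215 - 1*(-378))) = (-579363 + 1852768) + (488 - 386*(215 - 1*(-378))) = 1273405 + (488 - 386*(215 + 378)) = 1273405 + (488 - 386*593) = 1273405 + (488 - 228898) = 1273405 - 228410 = 1044995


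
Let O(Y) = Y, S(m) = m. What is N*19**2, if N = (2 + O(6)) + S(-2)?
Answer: 2166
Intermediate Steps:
N = 6 (N = (2 + 6) - 2 = 8 - 2 = 6)
N*19**2 = 6*19**2 = 6*361 = 2166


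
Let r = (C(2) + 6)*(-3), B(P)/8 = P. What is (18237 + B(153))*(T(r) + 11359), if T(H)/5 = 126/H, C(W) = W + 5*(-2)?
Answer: 223100904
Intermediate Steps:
B(P) = 8*P
C(W) = -10 + W (C(W) = W - 10 = -10 + W)
r = 6 (r = ((-10 + 2) + 6)*(-3) = (-8 + 6)*(-3) = -2*(-3) = 6)
T(H) = 630/H (T(H) = 5*(126/H) = 630/H)
(18237 + B(153))*(T(r) + 11359) = (18237 + 8*153)*(630/6 + 11359) = (18237 + 1224)*(630*(1/6) + 11359) = 19461*(105 + 11359) = 19461*11464 = 223100904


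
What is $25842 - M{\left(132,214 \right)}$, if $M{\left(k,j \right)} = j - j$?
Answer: $25842$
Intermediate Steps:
$M{\left(k,j \right)} = 0$
$25842 - M{\left(132,214 \right)} = 25842 - 0 = 25842 + 0 = 25842$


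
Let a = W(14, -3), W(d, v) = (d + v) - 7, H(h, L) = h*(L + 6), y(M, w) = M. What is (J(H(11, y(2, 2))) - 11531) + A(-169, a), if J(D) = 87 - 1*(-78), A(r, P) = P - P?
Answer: -11366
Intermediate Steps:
H(h, L) = h*(6 + L)
W(d, v) = -7 + d + v
a = 4 (a = -7 + 14 - 3 = 4)
A(r, P) = 0
J(D) = 165 (J(D) = 87 + 78 = 165)
(J(H(11, y(2, 2))) - 11531) + A(-169, a) = (165 - 11531) + 0 = -11366 + 0 = -11366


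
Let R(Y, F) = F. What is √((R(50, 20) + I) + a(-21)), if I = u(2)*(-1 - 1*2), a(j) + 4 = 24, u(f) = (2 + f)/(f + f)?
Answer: √37 ≈ 6.0828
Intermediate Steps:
u(f) = (2 + f)/(2*f) (u(f) = (2 + f)/((2*f)) = (2 + f)*(1/(2*f)) = (2 + f)/(2*f))
a(j) = 20 (a(j) = -4 + 24 = 20)
I = -3 (I = ((½)*(2 + 2)/2)*(-1 - 1*2) = ((½)*(½)*4)*(-1 - 2) = 1*(-3) = -3)
√((R(50, 20) + I) + a(-21)) = √((20 - 3) + 20) = √(17 + 20) = √37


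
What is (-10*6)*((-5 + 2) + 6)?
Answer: -180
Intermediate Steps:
(-10*6)*((-5 + 2) + 6) = -60*(-3 + 6) = -60*3 = -180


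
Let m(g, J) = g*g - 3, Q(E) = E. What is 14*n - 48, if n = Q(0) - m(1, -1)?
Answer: -20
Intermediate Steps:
m(g, J) = -3 + g**2 (m(g, J) = g**2 - 3 = -3 + g**2)
n = 2 (n = 0 - (-3 + 1**2) = 0 - (-3 + 1) = 0 - 1*(-2) = 0 + 2 = 2)
14*n - 48 = 14*2 - 48 = 28 - 48 = -20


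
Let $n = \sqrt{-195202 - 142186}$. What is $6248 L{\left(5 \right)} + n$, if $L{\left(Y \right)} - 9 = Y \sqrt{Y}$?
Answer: $56232 + 31240 \sqrt{5} + 2 i \sqrt{84347} \approx 1.2609 \cdot 10^{5} + 580.85 i$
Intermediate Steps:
$L{\left(Y \right)} = 9 + Y^{\frac{3}{2}}$ ($L{\left(Y \right)} = 9 + Y \sqrt{Y} = 9 + Y^{\frac{3}{2}}$)
$n = 2 i \sqrt{84347}$ ($n = \sqrt{-337388} = 2 i \sqrt{84347} \approx 580.85 i$)
$6248 L{\left(5 \right)} + n = 6248 \left(9 + 5^{\frac{3}{2}}\right) + 2 i \sqrt{84347} = 6248 \left(9 + 5 \sqrt{5}\right) + 2 i \sqrt{84347} = \left(56232 + 31240 \sqrt{5}\right) + 2 i \sqrt{84347} = 56232 + 31240 \sqrt{5} + 2 i \sqrt{84347}$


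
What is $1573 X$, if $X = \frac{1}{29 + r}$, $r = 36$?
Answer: $\frac{121}{5} \approx 24.2$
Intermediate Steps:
$X = \frac{1}{65}$ ($X = \frac{1}{29 + 36} = \frac{1}{65} \approx 0.015385$)
$1573 X = 1573 \cdot \frac{1}{65} = \frac{121}{5}$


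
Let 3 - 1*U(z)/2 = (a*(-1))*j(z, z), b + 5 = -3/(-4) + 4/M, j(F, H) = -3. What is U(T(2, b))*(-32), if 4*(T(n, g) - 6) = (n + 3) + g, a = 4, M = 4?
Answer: 576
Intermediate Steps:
b = -13/4 (b = -5 + (-3/(-4) + 4/4) = -5 + (-3*(-¼) + 4*(¼)) = -5 + (¾ + 1) = -5 + 7/4 = -13/4 ≈ -3.2500)
T(n, g) = 27/4 + g/4 + n/4 (T(n, g) = 6 + ((n + 3) + g)/4 = 6 + ((3 + n) + g)/4 = 6 + (3 + g + n)/4 = 6 + (¾ + g/4 + n/4) = 27/4 + g/4 + n/4)
U(z) = -18 (U(z) = 6 - 2*4*(-1)*(-3) = 6 - (-8)*(-3) = 6 - 2*12 = 6 - 24 = -18)
U(T(2, b))*(-32) = -18*(-32) = 576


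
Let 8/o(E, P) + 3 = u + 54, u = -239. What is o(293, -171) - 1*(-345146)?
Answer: 16221860/47 ≈ 3.4515e+5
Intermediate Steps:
o(E, P) = -2/47 (o(E, P) = 8/(-3 + (-239 + 54)) = 8/(-3 - 185) = 8/(-188) = 8*(-1/188) = -2/47)
o(293, -171) - 1*(-345146) = -2/47 - 1*(-345146) = -2/47 + 345146 = 16221860/47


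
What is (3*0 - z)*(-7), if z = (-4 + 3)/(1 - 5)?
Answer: 7/4 ≈ 1.7500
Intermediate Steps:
z = 1/4 (z = -1/(-4) = -1*(-1/4) = 1/4 ≈ 0.25000)
(3*0 - z)*(-7) = (3*0 - 1*1/4)*(-7) = (0 - 1/4)*(-7) = -1/4*(-7) = 7/4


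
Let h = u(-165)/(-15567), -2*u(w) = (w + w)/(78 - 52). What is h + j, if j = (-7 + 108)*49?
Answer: 667689331/134914 ≈ 4949.0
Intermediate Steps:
u(w) = -w/26 (u(w) = -(w + w)/(2*(78 - 52)) = -2*w/(2*26) = -w/26)
j = 4949 (j = 101*49 = 4949)
h = -55/134914 (h = -1/26*(-165)/(-15567) = (165/26)*(-1/15567) = -55/134914 ≈ -0.00040767)
h + j = -55/134914 + 4949 = 667689331/134914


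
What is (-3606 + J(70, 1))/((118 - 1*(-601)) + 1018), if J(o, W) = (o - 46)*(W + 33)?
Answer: -310/193 ≈ -1.6062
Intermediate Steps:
J(o, W) = (-46 + o)*(33 + W)
(-3606 + J(70, 1))/((118 - 1*(-601)) + 1018) = (-3606 + (-1518 - 46*1 + 33*70 + 1*70))/((118 - 1*(-601)) + 1018) = (-3606 + (-1518 - 46 + 2310 + 70))/((118 + 601) + 1018) = (-3606 + 816)/(719 + 1018) = -2790/1737 = -2790*1/1737 = -310/193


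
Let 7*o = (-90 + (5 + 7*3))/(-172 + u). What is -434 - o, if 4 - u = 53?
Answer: -671462/1547 ≈ -434.04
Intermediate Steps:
u = -49 (u = 4 - 1*53 = 4 - 53 = -49)
o = 64/1547 (o = ((-90 + (5 + 7*3))/(-172 - 49))/7 = ((-90 + (5 + 21))/(-221))/7 = ((-90 + 26)*(-1/221))/7 = (-64*(-1/221))/7 = (⅐)*(64/221) = 64/1547 ≈ 0.041370)
-434 - o = -434 - 1*64/1547 = -434 - 64/1547 = -671462/1547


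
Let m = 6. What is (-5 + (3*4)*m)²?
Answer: 4489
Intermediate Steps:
(-5 + (3*4)*m)² = (-5 + (3*4)*6)² = (-5 + 12*6)² = (-5 + 72)² = 67² = 4489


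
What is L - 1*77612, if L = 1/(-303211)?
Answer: -23532812133/303211 ≈ -77612.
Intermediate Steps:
L = -1/303211 ≈ -3.2980e-6
L - 1*77612 = -1/303211 - 1*77612 = -1/303211 - 77612 = -23532812133/303211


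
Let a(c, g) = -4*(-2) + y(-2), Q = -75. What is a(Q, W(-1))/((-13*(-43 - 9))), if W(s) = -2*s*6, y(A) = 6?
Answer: 7/338 ≈ 0.020710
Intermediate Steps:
W(s) = -12*s
a(c, g) = 14 (a(c, g) = -4*(-2) + 6 = 8 + 6 = 14)
a(Q, W(-1))/((-13*(-43 - 9))) = 14/((-13*(-43 - 9))) = 14/((-13*(-52))) = 14/676 = 14*(1/676) = 7/338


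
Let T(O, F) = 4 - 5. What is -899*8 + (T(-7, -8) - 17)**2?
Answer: -6868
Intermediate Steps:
T(O, F) = -1
-899*8 + (T(-7, -8) - 17)**2 = -899*8 + (-1 - 17)**2 = -7192 + (-18)**2 = -7192 + 324 = -6868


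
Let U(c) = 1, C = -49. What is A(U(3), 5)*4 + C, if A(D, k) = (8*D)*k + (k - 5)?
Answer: 111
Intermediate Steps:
A(D, k) = -5 + k + 8*D*k (A(D, k) = 8*D*k + (-5 + k) = -5 + k + 8*D*k)
A(U(3), 5)*4 + C = (-5 + 5 + 8*1*5)*4 - 49 = (-5 + 5 + 40)*4 - 49 = 40*4 - 49 = 160 - 49 = 111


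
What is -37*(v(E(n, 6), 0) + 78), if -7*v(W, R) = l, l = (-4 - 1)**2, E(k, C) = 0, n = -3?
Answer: -19277/7 ≈ -2753.9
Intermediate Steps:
l = 25 (l = (-5)**2 = 25)
v(W, R) = -25/7 (v(W, R) = -1/7*25 = -25/7)
-37*(v(E(n, 6), 0) + 78) = -37*(-25/7 + 78) = -37*521/7 = -19277/7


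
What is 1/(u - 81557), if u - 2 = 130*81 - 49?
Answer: -1/71074 ≈ -1.4070e-5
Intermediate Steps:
u = 10483 (u = 2 + (130*81 - 49) = 2 + (10530 - 49) = 2 + 10481 = 10483)
1/(u - 81557) = 1/(10483 - 81557) = 1/(-71074) = -1/71074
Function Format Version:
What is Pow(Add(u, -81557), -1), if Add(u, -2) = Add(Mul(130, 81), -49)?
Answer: Rational(-1, 71074) ≈ -1.4070e-5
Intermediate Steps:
u = 10483 (u = Add(2, Add(Mul(130, 81), -49)) = Add(2, Add(10530, -49)) = Add(2, 10481) = 10483)
Pow(Add(u, -81557), -1) = Pow(Add(10483, -81557), -1) = Pow(-71074, -1) = Rational(-1, 71074)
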